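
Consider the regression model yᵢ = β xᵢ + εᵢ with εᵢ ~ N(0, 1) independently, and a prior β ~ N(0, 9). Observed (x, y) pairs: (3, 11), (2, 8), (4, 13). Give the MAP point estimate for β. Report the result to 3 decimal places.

β̂_MAP = 3.469

log p(β | y) = −Σ(yᵢ − βxᵢ)²/(2·1) − β²/(2·9) + const.
Setting the derivative to zero: Σxᵢ(yᵢ − βxᵢ)/1 − β/9 = 0, so β = Σxᵢyᵢ / (Σxᵢ² + σ²/τ²).
Σxᵢyᵢ = 3·11 + 2·8 + 4·13 = 101; Σxᵢ² = 29; σ²/τ² = 1/9.
β̂_MAP = 101 / (29 + 1/9) = 101/(262/9) = 909/262 ≈ 3.469.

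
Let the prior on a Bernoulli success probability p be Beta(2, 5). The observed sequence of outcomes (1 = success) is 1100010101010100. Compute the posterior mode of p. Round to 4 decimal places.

Prior: Beta(2, 5).
Data: 7 successes in 16 trials (from the sequence). The binomial likelihood contributes p^7(1−p)^9, so the posterior is Beta(2+7, 5+9) = Beta(9, 14).
For Beta(a, b) with a, b > 1 the mode is (a−1)/(a+b−2) = 8/21 ≈ 0.3810.

p̂_MAP = 0.3810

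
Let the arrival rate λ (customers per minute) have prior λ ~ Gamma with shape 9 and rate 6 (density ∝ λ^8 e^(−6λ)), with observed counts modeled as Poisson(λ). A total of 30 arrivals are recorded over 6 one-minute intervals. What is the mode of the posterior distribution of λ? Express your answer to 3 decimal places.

λ̂_MAP = 3.167

Σxᵢ = 30, n = 6.
Posterior ∝ λ^8e^(−6λ) · λ^30e^(−6λ) = λ^38e^(−12λ), i.e. Gamma(shape=39, rate=12).
The mode of a Gamma(a, b) with a ≥ 1 (shape–rate) is (a−1)/b = 38/12 ≈ 3.167.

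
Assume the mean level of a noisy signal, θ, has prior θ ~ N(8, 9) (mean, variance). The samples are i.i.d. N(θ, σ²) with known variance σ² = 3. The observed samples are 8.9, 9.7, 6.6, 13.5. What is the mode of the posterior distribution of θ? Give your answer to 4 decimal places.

n = 4; x̄ = (8.9 + 9.7 + 6.6 + 13.5)/4 = 38.7/4 = 9.675.
For a Normal prior and Normal likelihood with known variance, the posterior is Normal; its mode equals its mean, the precision-weighted average.
Prior precision 1/σ₀² = 1/9; data precision n/σ² = 4/3.
θ̂ = ((1/9)·8 + (4/3)·9.675) / (1/9 + 4/3) = (1241/90)/(13/9) = 1241/130 ≈ 9.5462.

θ̂_MAP = 9.5462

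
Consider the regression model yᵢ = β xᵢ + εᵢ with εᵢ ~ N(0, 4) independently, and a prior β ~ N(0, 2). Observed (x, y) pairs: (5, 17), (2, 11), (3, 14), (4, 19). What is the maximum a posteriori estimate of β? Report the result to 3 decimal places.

log p(β | y) = −Σ(yᵢ − βxᵢ)²/(2·4) − β²/(2·2) + const.
Setting the derivative to zero: Σxᵢ(yᵢ − βxᵢ)/4 − β/2 = 0, so β = Σxᵢyᵢ / (Σxᵢ² + σ²/τ²).
Σxᵢyᵢ = 5·17 + 2·11 + 3·14 + 4·19 = 225; Σxᵢ² = 54; σ²/τ² = 2.
β̂_MAP = 225 / (54 + 2) = 225/56 ≈ 4.018.

β̂_MAP = 4.018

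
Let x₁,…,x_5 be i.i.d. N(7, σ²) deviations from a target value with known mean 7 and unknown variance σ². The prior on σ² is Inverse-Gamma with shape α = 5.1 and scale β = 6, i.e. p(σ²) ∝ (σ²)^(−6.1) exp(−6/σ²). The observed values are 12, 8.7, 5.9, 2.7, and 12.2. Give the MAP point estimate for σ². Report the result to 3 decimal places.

Sum of squared deviations about the known mean: SS = (12−7)² + (8.7−7)² + (5.9−7)² + (2.7−7)² + (12.2−7)² = 74.63.
The Normal likelihood contributes (σ²)^(−n/2) exp(−SS/(2σ²)), so the posterior is Inverse-Gamma(α + n/2, β + SS/2) = Inverse-Gamma(7.6, 43.315).
The mode of Inverse-Gamma(a, b) is b/(a+1) = 43.315/8.6 ≈ 5.037.

σ̂²_MAP = 5.037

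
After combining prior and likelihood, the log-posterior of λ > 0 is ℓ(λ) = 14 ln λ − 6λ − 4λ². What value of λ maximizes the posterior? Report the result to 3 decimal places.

λ̂_MAP = 1.000

ℓ'(λ) = 14/λ − 6 − 8λ. Setting this to zero and multiplying by λ: 8λ² + 6λ − 14 = 0.
λ = (−6 + √(6² + 4·8·14)) / (2·8) = (−6 + √484) / 16 = (−6 + 22)/16 = 1.
ℓ''(λ) = −14/λ² − 8 < 0, confirming a maximum.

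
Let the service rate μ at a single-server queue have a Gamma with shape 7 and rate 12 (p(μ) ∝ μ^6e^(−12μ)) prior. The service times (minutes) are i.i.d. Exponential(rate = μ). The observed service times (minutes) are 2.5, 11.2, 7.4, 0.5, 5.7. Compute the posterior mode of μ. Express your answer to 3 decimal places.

μ̂_MAP = 0.280

The Exponential(rate=μ) likelihood is ∝ μ^n e^(−μΣtᵢ). Here n = 5 and Σtᵢ = 2.5 + 11.2 + 7.4 + 0.5 + 5.7 = 27.3.
Posterior ∝ μ^6e^(−12μ) · μ^5e^(−27.3μ) = μ^11e^(−39.3μ), i.e. Gamma(12, 39.3).
Mode = (a−1)/b = 11/39.3 ≈ 0.280.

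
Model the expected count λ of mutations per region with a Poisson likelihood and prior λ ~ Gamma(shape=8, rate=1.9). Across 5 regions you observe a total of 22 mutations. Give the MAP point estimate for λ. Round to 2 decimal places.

λ̂_MAP = 4.20

Σxᵢ = 22, n = 5.
Posterior ∝ λ^7e^(−1.9λ) · λ^22e^(−5λ) = λ^29e^(−6.9λ), i.e. Gamma(shape=30, rate=6.9).
The mode of a Gamma(a, b) with a ≥ 1 (shape–rate) is (a−1)/b = 29/6.9 ≈ 4.20.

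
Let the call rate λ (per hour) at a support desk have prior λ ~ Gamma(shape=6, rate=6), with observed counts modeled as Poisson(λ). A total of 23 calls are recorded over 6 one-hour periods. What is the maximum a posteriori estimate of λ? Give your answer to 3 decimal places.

Σxᵢ = 23, n = 6.
Posterior ∝ λ^5e^(−6λ) · λ^23e^(−6λ) = λ^28e^(−12λ), i.e. Gamma(shape=29, rate=12).
The mode of a Gamma(a, b) with a ≥ 1 (shape–rate) is (a−1)/b = 28/12 ≈ 2.333.

λ̂_MAP = 2.333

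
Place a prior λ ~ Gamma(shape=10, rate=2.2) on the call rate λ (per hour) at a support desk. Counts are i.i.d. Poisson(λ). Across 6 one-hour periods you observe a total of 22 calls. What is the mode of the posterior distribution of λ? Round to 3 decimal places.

Σxᵢ = 22, n = 6.
Posterior ∝ λ^9e^(−2.2λ) · λ^22e^(−6λ) = λ^31e^(−8.2λ), i.e. Gamma(shape=32, rate=8.2).
The mode of a Gamma(a, b) with a ≥ 1 (shape–rate) is (a−1)/b = 31/8.2 ≈ 3.780.

λ̂_MAP = 3.780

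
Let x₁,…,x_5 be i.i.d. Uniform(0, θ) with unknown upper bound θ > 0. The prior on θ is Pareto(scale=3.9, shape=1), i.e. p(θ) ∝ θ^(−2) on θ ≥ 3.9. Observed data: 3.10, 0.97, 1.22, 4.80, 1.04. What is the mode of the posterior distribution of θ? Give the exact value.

The Uniform(0, θ) likelihood is θ^(−n) for θ ≥ max(xᵢ), zero otherwise. Here max(xᵢ) = 4.80.
Posterior ∝ θ^(−2) · θ^(−5) = θ^(−7) on θ ≥ max(3.9, 4.80) = 4.80.
This density is strictly decreasing in θ, so the posterior mode lies at the lower boundary of the support.

θ̂_MAP = 4.80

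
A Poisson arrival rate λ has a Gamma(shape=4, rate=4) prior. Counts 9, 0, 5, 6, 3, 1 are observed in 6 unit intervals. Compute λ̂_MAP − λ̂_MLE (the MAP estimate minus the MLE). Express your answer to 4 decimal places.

Σxᵢ = 24. Posterior is Gamma(28, 10); MAP = (28−1)/10 = 27/10 ≈ 2.70000.
MLE = x̄ = 24/6 ≈ 4.00000.
Difference = 27/10 − 24/6 = -13/10 ≈ -1.3000.

MAP − MLE = -1.3000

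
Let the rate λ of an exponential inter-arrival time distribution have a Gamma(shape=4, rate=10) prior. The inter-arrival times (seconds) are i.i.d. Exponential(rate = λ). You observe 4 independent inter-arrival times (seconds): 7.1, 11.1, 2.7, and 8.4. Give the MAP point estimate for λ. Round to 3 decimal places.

The Exponential(rate=λ) likelihood is ∝ λ^n e^(−λΣtᵢ). Here n = 4 and Σtᵢ = 7.1 + 11.1 + 2.7 + 8.4 = 29.3.
Posterior ∝ λ^3e^(−10λ) · λ^4e^(−29.3λ) = λ^7e^(−39.3λ), i.e. Gamma(8, 39.3).
Mode = (a−1)/b = 7/39.3 ≈ 0.178.

λ̂_MAP = 0.178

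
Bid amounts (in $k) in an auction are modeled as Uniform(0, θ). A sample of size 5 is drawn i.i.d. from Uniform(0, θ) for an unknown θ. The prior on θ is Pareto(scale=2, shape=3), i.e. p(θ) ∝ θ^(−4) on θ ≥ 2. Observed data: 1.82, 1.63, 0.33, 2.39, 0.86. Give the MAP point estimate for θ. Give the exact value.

θ̂_MAP = 2.39

The Uniform(0, θ) likelihood is θ^(−n) for θ ≥ max(xᵢ), zero otherwise. Here max(xᵢ) = 2.39.
Posterior ∝ θ^(−4) · θ^(−5) = θ^(−9) on θ ≥ max(2, 2.39) = 2.39.
This density is strictly decreasing in θ, so the posterior mode lies at the lower boundary of the support.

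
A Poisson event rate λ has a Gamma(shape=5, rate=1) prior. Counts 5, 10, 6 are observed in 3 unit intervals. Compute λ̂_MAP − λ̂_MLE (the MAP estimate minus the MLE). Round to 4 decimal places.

Σxᵢ = 21. Posterior is Gamma(26, 4); MAP = (26−1)/4 = 25/4 ≈ 6.25000.
MLE = x̄ = 21/3 ≈ 7.00000.
Difference = 25/4 − 21/3 = -3/4 ≈ -0.7500.

MAP − MLE = -0.7500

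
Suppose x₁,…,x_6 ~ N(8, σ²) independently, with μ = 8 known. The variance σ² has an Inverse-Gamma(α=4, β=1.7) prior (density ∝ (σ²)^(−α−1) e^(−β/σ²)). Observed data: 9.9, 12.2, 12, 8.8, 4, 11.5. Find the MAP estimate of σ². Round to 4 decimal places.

Sum of squared deviations about the known mean: SS = (9.9−8)² + (12.2−8)² + (12−8)² + (8.8−8)² + (4−8)² + (11.5−8)² = 66.14.
The Normal likelihood contributes (σ²)^(−n/2) exp(−SS/(2σ²)), so the posterior is Inverse-Gamma(α + n/2, β + SS/2) = Inverse-Gamma(7, 34.77).
The mode of Inverse-Gamma(a, b) is b/(a+1) = 34.77/8 ≈ 4.3463.

σ̂²_MAP = 4.3463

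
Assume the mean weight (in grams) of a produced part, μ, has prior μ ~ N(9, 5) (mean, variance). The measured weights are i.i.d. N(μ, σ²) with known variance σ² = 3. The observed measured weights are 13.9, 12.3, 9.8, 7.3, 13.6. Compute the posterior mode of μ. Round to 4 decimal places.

μ̂_MAP = 11.1250

n = 5; x̄ = (13.9 + 12.3 + 9.8 + 7.3 + 13.6)/5 = 56.9/5 = 11.38.
For a Normal prior and Normal likelihood with known variance, the posterior is Normal; its mode equals its mean, the precision-weighted average.
Prior precision 1/σ₀² = 1/5 = 0.2; data precision n/σ² = 5/3.
μ̂ = (0.2·9 + (5/3)·11.38) / (0.2 + 5/3) = (623/30)/(28/15) = 11.1250.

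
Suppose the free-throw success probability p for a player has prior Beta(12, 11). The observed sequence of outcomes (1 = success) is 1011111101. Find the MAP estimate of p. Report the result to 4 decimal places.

p̂_MAP = 0.6129

Prior: Beta(12, 11).
Data: 8 successes in 10 trials (from the sequence). The binomial likelihood contributes p^8(1−p)^2, so the posterior is Beta(12+8, 11+2) = Beta(20, 13).
For Beta(a, b) with a, b > 1 the mode is (a−1)/(a+b−2) = 19/31 ≈ 0.6129.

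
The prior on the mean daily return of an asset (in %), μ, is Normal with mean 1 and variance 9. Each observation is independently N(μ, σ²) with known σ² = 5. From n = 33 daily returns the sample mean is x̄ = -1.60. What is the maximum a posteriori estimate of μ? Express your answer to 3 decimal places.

n = 33, x̄ = -1.60.
For a Normal prior and Normal likelihood with known variance, the posterior is Normal; its mode equals its mean, the precision-weighted average.
Prior precision 1/σ₀² = 1/9; data precision n/σ² = 33/5 = 6.6.
μ̂ = ((1/9)·1 + 6.6·(-1.6)) / (1/9 + 6.6) = (-2351/225)/(302/45) = -2351/1510 ≈ -1.557.

μ̂_MAP = -1.557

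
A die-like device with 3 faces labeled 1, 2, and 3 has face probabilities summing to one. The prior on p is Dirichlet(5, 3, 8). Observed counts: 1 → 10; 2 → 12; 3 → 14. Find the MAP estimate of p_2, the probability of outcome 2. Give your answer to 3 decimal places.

The posterior is Dirichlet(αᵢ + nᵢ) = Dirichlet(15, 15, 22).
For a Dirichlet(a₁,…,a_K) with all aᵢ > 1, the mode has j-th component (aⱼ − 1)/(Σaᵢ − K).
Here Σaᵢ = 52 and K = 3, so p_2 = (15 − 1)/(52 − 3) = 14/49 ≈ 0.286.

MAP estimate: 0.286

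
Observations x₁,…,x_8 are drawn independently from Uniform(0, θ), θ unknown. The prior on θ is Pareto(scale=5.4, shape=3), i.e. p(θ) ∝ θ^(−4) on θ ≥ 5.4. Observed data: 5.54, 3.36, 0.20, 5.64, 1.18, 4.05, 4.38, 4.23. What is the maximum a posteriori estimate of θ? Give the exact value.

The Uniform(0, θ) likelihood is θ^(−n) for θ ≥ max(xᵢ), zero otherwise. Here max(xᵢ) = 5.64.
Posterior ∝ θ^(−4) · θ^(−8) = θ^(−12) on θ ≥ max(5.4, 5.64) = 5.64.
This density is strictly decreasing in θ, so the posterior mode lies at the lower boundary of the support.

θ̂_MAP = 5.64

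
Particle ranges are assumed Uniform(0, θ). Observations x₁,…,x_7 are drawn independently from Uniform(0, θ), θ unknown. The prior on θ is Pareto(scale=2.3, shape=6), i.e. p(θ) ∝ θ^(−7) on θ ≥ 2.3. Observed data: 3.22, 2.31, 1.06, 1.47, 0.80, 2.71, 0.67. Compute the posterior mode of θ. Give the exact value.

The Uniform(0, θ) likelihood is θ^(−n) for θ ≥ max(xᵢ), zero otherwise. Here max(xᵢ) = 3.22.
Posterior ∝ θ^(−7) · θ^(−7) = θ^(−14) on θ ≥ max(2.3, 3.22) = 3.22.
This density is strictly decreasing in θ, so the posterior mode lies at the lower boundary of the support.

θ̂_MAP = 3.22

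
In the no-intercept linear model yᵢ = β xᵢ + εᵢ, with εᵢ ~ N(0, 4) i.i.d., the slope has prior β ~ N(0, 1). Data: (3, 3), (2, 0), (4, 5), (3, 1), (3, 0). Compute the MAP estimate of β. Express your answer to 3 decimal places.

log p(β | y) = −Σ(yᵢ − βxᵢ)²/(2·4) − β²/(2·1) + const.
Setting the derivative to zero: Σxᵢ(yᵢ − βxᵢ)/4 − β/1 = 0, so β = Σxᵢyᵢ / (Σxᵢ² + σ²/τ²).
Σxᵢyᵢ = 3·3 + 2·0 + 4·5 + 3·1 + 3·0 = 32; Σxᵢ² = 47; σ²/τ² = 4.
β̂_MAP = 32 / (47 + 4) = 32/51 ≈ 0.627.

β̂_MAP = 0.627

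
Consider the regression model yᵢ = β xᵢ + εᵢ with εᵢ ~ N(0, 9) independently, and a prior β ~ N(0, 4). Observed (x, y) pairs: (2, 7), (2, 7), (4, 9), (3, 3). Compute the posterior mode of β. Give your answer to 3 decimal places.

β̂_MAP = 2.071

log p(β | y) = −Σ(yᵢ − βxᵢ)²/(2·9) − β²/(2·4) + const.
Setting the derivative to zero: Σxᵢ(yᵢ − βxᵢ)/9 − β/4 = 0, so β = Σxᵢyᵢ / (Σxᵢ² + σ²/τ²).
Σxᵢyᵢ = 2·7 + 2·7 + 4·9 + 3·3 = 73; Σxᵢ² = 33; σ²/τ² = 2.25.
β̂_MAP = 73 / (33 + 2.25) = 73/35.25 ≈ 2.071.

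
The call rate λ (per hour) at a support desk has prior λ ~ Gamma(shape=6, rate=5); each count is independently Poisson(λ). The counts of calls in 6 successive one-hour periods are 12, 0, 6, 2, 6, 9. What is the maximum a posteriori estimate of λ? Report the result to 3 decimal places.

Σxᵢ = 12+0+6+2+6+9 = 35, with n = 6.
Posterior ∝ λ^5e^(−5λ) · λ^35e^(−6λ) = λ^40e^(−11λ), i.e. Gamma(shape=41, rate=11).
The mode of a Gamma(a, b) with a ≥ 1 (shape–rate) is (a−1)/b = 40/11 ≈ 3.636.

λ̂_MAP = 3.636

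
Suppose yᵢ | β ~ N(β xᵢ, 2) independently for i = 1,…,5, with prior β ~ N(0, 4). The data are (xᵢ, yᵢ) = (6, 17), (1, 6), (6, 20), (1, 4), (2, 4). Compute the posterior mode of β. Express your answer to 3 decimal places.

log p(β | y) = −Σ(yᵢ − βxᵢ)²/(2·2) − β²/(2·4) + const.
Setting the derivative to zero: Σxᵢ(yᵢ − βxᵢ)/2 − β/4 = 0, so β = Σxᵢyᵢ / (Σxᵢ² + σ²/τ²).
Σxᵢyᵢ = 6·17 + 1·6 + 6·20 + 1·4 + 2·4 = 240; Σxᵢ² = 78; σ²/τ² = 0.5.
β̂_MAP = 240 / (78 + 0.5) = 240/78.5 ≈ 3.057.

β̂_MAP = 3.057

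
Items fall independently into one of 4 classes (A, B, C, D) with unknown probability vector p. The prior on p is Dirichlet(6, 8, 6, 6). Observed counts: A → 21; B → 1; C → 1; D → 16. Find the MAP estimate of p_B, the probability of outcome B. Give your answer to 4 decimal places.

MAP estimate of p_B = 0.1311

The posterior is Dirichlet(αᵢ + nᵢ) = Dirichlet(27, 9, 7, 22).
For a Dirichlet(a₁,…,a_K) with all aᵢ > 1, the mode has j-th component (aⱼ − 1)/(Σaᵢ − K).
Here Σaᵢ = 65 and K = 4, so p_B = (9 − 1)/(65 − 4) = 8/61 ≈ 0.1311.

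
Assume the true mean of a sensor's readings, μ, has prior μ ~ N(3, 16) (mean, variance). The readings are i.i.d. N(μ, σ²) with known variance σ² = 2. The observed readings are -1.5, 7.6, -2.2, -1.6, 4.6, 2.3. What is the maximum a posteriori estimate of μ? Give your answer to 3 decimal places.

n = 6; x̄ = ((-1.5) + 7.6 + (-2.2) + (-1.6) + 4.6 + 2.3)/6 = 9.2/6 = 23/15 ≈ 1.5333.
For a Normal prior and Normal likelihood with known variance, the posterior is Normal; its mode equals its mean, the precision-weighted average.
Prior precision 1/σ₀² = 1/16 = 0.0625; data precision n/σ² = 6/2 = 3.
μ̂ = (0.0625·3 + 3·(23/15)) / (0.0625 + 3) = 4.7875/3.0625 = 383/245 ≈ 1.563.

μ̂_MAP = 1.563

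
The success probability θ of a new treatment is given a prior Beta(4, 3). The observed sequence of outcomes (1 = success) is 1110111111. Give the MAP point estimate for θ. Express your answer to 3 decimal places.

Prior: Beta(4, 3).
Data: 9 successes in 10 trials (from the sequence). The binomial likelihood contributes θ^9(1−θ)^1, so the posterior is Beta(4+9, 3+1) = Beta(13, 4).
For Beta(a, b) with a, b > 1 the mode is (a−1)/(a+b−2) = 12/15 ≈ 0.800.

θ̂_MAP = 0.800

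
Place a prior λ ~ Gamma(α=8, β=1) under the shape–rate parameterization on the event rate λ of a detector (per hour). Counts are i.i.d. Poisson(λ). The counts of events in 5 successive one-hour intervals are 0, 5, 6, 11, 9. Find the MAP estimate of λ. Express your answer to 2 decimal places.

Σxᵢ = 0+5+6+11+9 = 31, with n = 5.
Posterior ∝ λ^7e^(−1λ) · λ^31e^(−5λ) = λ^38e^(−6λ), i.e. Gamma(shape=39, rate=6).
The mode of a Gamma(a, b) with a ≥ 1 (shape–rate) is (a−1)/b = 38/6 ≈ 6.33.

λ̂_MAP = 6.33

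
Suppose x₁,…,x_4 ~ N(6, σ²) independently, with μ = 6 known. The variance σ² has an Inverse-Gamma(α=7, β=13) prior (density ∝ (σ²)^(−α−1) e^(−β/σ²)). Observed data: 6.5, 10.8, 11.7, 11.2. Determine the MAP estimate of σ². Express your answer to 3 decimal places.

Sum of squared deviations about the known mean: SS = (6.5−6)² + (10.8−6)² + (11.7−6)² + (11.2−6)² = 82.82.
The Normal likelihood contributes (σ²)^(−n/2) exp(−SS/(2σ²)), so the posterior is Inverse-Gamma(α + n/2, β + SS/2) = Inverse-Gamma(9, 54.41).
The mode of Inverse-Gamma(a, b) is b/(a+1) = 54.41/10 ≈ 5.441.

σ̂²_MAP = 5.441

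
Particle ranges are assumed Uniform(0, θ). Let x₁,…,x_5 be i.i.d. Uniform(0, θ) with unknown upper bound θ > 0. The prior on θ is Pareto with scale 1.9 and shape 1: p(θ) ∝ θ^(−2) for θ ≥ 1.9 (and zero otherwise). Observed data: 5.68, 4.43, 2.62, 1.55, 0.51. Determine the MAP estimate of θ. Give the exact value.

θ̂_MAP = 5.68

The Uniform(0, θ) likelihood is θ^(−n) for θ ≥ max(xᵢ), zero otherwise. Here max(xᵢ) = 5.68.
Posterior ∝ θ^(−2) · θ^(−5) = θ^(−7) on θ ≥ max(1.9, 5.68) = 5.68.
This density is strictly decreasing in θ, so the posterior mode lies at the lower boundary of the support.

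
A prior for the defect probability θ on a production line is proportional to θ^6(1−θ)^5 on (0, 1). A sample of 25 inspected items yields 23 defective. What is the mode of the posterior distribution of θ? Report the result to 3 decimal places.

The prior density ∝ θ^6(1−θ)^5 is the kernel of Beta(7, 6).
Data: 23 successes in 25 trials. The binomial likelihood contributes θ^23(1−θ)^2, so the posterior is Beta(7+23, 6+2) = Beta(30, 8).
For Beta(a, b) with a, b > 1 the mode is (a−1)/(a+b−2) = 29/36 ≈ 0.806.

θ̂_MAP = 0.806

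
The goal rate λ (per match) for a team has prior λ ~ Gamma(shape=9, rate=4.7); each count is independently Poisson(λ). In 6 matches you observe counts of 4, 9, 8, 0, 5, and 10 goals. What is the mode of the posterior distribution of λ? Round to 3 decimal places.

λ̂_MAP = 4.112

Σxᵢ = 4+9+8+0+5+10 = 36, with n = 6.
Posterior ∝ λ^8e^(−4.7λ) · λ^36e^(−6λ) = λ^44e^(−10.7λ), i.e. Gamma(shape=45, rate=10.7).
The mode of a Gamma(a, b) with a ≥ 1 (shape–rate) is (a−1)/b = 44/10.7 ≈ 4.112.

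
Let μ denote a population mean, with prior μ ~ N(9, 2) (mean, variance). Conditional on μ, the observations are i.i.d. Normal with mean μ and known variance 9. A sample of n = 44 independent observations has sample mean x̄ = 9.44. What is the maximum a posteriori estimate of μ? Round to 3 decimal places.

n = 44, x̄ = 9.44.
For a Normal prior and Normal likelihood with known variance, the posterior is Normal; its mode equals its mean, the precision-weighted average.
Prior precision 1/σ₀² = 1/2 = 0.5; data precision n/σ² = 44/9.
μ̂ = (0.5·9 + (44/9)·9.44) / (0.5 + 44/9) = (22793/450)/(97/18) = 22793/2425 ≈ 9.399.

μ̂_MAP = 9.399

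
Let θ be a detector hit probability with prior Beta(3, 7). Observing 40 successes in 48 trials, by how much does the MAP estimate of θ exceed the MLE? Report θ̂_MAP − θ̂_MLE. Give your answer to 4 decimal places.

Posterior is Beta(43, 15); MAP = (43−1)/(58−2) = 42/56 ≈ 0.75000.
MLE ignores the prior: θ̂_MLE = k/n = 40/48 ≈ 0.83333.
Difference = 42/56 − 40/48 = -1/12 ≈ -0.0833.

MAP − MLE = -0.0833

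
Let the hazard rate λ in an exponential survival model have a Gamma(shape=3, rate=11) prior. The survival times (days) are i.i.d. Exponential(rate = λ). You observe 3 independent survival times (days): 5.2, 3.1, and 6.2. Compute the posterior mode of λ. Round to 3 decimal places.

λ̂_MAP = 0.196

The Exponential(rate=λ) likelihood is ∝ λ^n e^(−λΣtᵢ). Here n = 3 and Σtᵢ = 5.2 + 3.1 + 6.2 = 14.5.
Posterior ∝ λ^2e^(−11λ) · λ^3e^(−14.5λ) = λ^5e^(−25.5λ), i.e. Gamma(6, 25.5).
Mode = (a−1)/b = 5/25.5 ≈ 0.196.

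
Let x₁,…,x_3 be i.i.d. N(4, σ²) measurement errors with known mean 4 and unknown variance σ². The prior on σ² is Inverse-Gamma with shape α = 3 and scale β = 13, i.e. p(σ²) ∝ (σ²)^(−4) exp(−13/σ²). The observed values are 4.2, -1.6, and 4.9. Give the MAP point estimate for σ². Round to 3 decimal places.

σ̂²_MAP = 5.292

Sum of squared deviations about the known mean: SS = (4.2−4)² + (-1.6−4)² + (4.9−4)² = 32.21.
The Normal likelihood contributes (σ²)^(−n/2) exp(−SS/(2σ²)), so the posterior is Inverse-Gamma(α + n/2, β + SS/2) = Inverse-Gamma(4.5, 29.105).
The mode of Inverse-Gamma(a, b) is b/(a+1) = 29.105/5.5 ≈ 5.292.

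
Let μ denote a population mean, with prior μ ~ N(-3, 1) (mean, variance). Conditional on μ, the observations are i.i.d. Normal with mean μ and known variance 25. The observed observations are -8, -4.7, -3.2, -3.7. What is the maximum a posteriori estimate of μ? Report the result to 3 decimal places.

n = 4; x̄ = ((-8) + (-4.7) + (-3.2) + (-3.7))/4 = -19.6/4 = -4.9.
For a Normal prior and Normal likelihood with known variance, the posterior is Normal; its mode equals its mean, the precision-weighted average.
Prior precision 1/σ₀² = 1/1 = 1; data precision n/σ² = 4/25 = 0.16.
μ̂ = (1·(-3) + 0.16·(-4.9)) / (1 + 0.16) = (-3.784)/1.16 = -473/145 ≈ -3.262.

μ̂_MAP = -3.262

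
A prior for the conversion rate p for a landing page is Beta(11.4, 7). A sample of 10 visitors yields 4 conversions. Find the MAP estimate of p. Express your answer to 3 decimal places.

Prior: Beta(11.4, 7).
Data: 4 successes in 10 trials. The binomial likelihood contributes p^4(1−p)^6, so the posterior is Beta(11.4+4, 7+6) = Beta(15.4, 13).
For Beta(a, b) with a, b > 1 the mode is (a−1)/(a+b−2) = 14.4/26.4 ≈ 0.545.

p̂_MAP = 0.545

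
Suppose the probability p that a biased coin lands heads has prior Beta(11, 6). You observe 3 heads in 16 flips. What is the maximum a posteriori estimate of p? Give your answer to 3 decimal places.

Prior: Beta(11, 6).
Data: 3 successes in 16 trials. The binomial likelihood contributes p^3(1−p)^13, so the posterior is Beta(11+3, 6+13) = Beta(14, 19).
For Beta(a, b) with a, b > 1 the mode is (a−1)/(a+b−2) = 13/31 ≈ 0.419.

p̂_MAP = 0.419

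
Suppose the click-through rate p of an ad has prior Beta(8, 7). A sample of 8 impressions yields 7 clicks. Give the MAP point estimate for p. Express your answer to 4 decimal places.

Prior: Beta(8, 7).
Data: 7 successes in 8 trials. The binomial likelihood contributes p^7(1−p)^1, so the posterior is Beta(8+7, 7+1) = Beta(15, 8).
For Beta(a, b) with a, b > 1 the mode is (a−1)/(a+b−2) = 14/21 ≈ 0.6667.

p̂_MAP = 0.6667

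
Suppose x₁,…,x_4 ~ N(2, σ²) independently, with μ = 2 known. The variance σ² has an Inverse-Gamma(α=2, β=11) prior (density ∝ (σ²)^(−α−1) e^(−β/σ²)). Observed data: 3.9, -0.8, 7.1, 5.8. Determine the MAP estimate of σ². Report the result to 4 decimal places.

Sum of squared deviations about the known mean: SS = (3.9−2)² + (-0.8−2)² + (7.1−2)² + (5.8−2)² = 51.9.
The Normal likelihood contributes (σ²)^(−n/2) exp(−SS/(2σ²)), so the posterior is Inverse-Gamma(α + n/2, β + SS/2) = Inverse-Gamma(4, 36.95).
The mode of Inverse-Gamma(a, b) is b/(a+1) = 36.95/5 ≈ 7.3900.

σ̂²_MAP = 7.3900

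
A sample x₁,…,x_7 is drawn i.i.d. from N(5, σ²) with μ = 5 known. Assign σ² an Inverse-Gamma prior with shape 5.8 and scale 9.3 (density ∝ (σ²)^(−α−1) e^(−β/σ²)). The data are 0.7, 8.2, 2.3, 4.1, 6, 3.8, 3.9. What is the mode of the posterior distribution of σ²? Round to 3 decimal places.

σ̂²_MAP = 2.868

Sum of squared deviations about the known mean: SS = (0.7−5)² + (8.2−5)² + (2.3−5)² + (4.1−5)² + (6−5)² + (3.8−5)² + (3.9−5)² = 40.48.
The Normal likelihood contributes (σ²)^(−n/2) exp(−SS/(2σ²)), so the posterior is Inverse-Gamma(α + n/2, β + SS/2) = Inverse-Gamma(9.3, 29.54).
The mode of Inverse-Gamma(a, b) is b/(a+1) = 29.54/10.3 ≈ 2.868.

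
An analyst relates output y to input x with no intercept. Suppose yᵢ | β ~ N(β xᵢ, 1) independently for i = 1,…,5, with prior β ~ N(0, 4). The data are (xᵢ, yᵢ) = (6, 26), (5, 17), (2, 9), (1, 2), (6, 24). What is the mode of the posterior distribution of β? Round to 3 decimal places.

β̂_MAP = 3.961

log p(β | y) = −Σ(yᵢ − βxᵢ)²/(2·1) − β²/(2·4) + const.
Setting the derivative to zero: Σxᵢ(yᵢ − βxᵢ)/1 − β/4 = 0, so β = Σxᵢyᵢ / (Σxᵢ² + σ²/τ²).
Σxᵢyᵢ = 6·26 + 5·17 + 2·9 + 1·2 + 6·24 = 405; Σxᵢ² = 102; σ²/τ² = 0.25.
β̂_MAP = 405 / (102 + 0.25) = 405/102.25 ≈ 3.961.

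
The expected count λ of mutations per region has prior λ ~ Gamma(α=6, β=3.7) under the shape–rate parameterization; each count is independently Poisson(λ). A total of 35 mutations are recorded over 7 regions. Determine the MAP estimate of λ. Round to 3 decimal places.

λ̂_MAP = 3.738

Σxᵢ = 35, n = 7.
Posterior ∝ λ^5e^(−3.7λ) · λ^35e^(−7λ) = λ^40e^(−10.7λ), i.e. Gamma(shape=41, rate=10.7).
The mode of a Gamma(a, b) with a ≥ 1 (shape–rate) is (a−1)/b = 40/10.7 ≈ 3.738.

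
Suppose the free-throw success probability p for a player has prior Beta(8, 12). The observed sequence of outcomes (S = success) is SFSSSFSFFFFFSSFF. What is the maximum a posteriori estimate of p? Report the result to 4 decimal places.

p̂_MAP = 0.4118

Prior: Beta(8, 12).
Data: 7 successes in 16 trials (from the sequence). The binomial likelihood contributes p^7(1−p)^9, so the posterior is Beta(8+7, 12+9) = Beta(15, 21).
For Beta(a, b) with a, b > 1 the mode is (a−1)/(a+b−2) = 14/34 ≈ 0.4118.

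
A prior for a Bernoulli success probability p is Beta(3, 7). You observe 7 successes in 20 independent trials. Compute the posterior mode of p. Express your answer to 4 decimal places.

p̂_MAP = 0.3214

Prior: Beta(3, 7).
Data: 7 successes in 20 trials. The binomial likelihood contributes p^7(1−p)^13, so the posterior is Beta(3+7, 7+13) = Beta(10, 20).
For Beta(a, b) with a, b > 1 the mode is (a−1)/(a+b−2) = 9/28 ≈ 0.3214.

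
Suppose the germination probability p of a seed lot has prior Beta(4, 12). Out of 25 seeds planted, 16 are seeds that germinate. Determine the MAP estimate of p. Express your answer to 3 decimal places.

p̂_MAP = 0.487

Prior: Beta(4, 12).
Data: 16 successes in 25 trials. The binomial likelihood contributes p^16(1−p)^9, so the posterior is Beta(4+16, 12+9) = Beta(20, 21).
For Beta(a, b) with a, b > 1 the mode is (a−1)/(a+b−2) = 19/39 ≈ 0.487.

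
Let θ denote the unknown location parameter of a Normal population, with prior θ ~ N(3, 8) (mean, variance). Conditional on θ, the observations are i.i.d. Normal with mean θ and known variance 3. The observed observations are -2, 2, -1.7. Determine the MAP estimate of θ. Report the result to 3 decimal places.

θ̂_MAP = -0.170

n = 3; x̄ = ((-2) + 2 + (-1.7))/3 = -1.7/3 = -17/30 ≈ -0.5667.
For a Normal prior and Normal likelihood with known variance, the posterior is Normal; its mode equals its mean, the precision-weighted average.
Prior precision 1/σ₀² = 1/8 = 0.125; data precision n/σ² = 3/3 = 1.
θ̂ = (0.125·3 + 1·(-17/30)) / (0.125 + 1) = (-23/120)/1.125 = -23/135 ≈ -0.170.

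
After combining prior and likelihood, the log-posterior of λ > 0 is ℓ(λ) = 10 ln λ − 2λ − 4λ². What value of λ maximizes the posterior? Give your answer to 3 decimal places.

λ̂_MAP = 1.000

ℓ'(λ) = 10/λ − 2 − 8λ. Setting this to zero and multiplying by λ: 8λ² + 2λ − 10 = 0.
λ = (−2 + √(2² + 4·8·10)) / (2·8) = (−2 + √324) / 16 = (−2 + 18)/16 = 1.
ℓ''(λ) = −10/λ² − 8 < 0, confirming a maximum.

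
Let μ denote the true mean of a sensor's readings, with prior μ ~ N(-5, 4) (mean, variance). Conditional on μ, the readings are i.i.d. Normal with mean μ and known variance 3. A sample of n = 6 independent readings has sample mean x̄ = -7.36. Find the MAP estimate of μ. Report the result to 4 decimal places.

μ̂_MAP = -7.0978

n = 6, x̄ = -7.36.
For a Normal prior and Normal likelihood with known variance, the posterior is Normal; its mode equals its mean, the precision-weighted average.
Prior precision 1/σ₀² = 1/4 = 0.25; data precision n/σ² = 6/3 = 2.
μ̂ = (0.25·(-5) + 2·(-7.36)) / (0.25 + 2) = (-15.97)/2.25 = -1597/225 ≈ -7.0978.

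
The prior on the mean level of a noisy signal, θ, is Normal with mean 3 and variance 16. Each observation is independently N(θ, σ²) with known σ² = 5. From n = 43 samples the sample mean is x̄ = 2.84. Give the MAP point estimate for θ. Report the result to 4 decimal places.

n = 43, x̄ = 2.84.
For a Normal prior and Normal likelihood with known variance, the posterior is Normal; its mode equals its mean, the precision-weighted average.
Prior precision 1/σ₀² = 1/16 = 0.0625; data precision n/σ² = 43/5 = 8.6.
θ̂ = (0.0625·3 + 8.6·2.84) / (0.0625 + 8.6) = 24.6115/8.6625 = 49223/17325 ≈ 2.8412.

θ̂_MAP = 2.8412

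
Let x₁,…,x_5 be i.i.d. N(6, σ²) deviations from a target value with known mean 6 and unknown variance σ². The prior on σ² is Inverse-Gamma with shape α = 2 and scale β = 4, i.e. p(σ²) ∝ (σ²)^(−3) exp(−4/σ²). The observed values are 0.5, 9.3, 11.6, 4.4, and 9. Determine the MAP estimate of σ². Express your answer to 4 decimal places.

Sum of squared deviations about the known mean: SS = (0.5−6)² + (9.3−6)² + (11.6−6)² + (4.4−6)² + (9−6)² = 84.06.
The Normal likelihood contributes (σ²)^(−n/2) exp(−SS/(2σ²)), so the posterior is Inverse-Gamma(α + n/2, β + SS/2) = Inverse-Gamma(4.5, 46.03).
The mode of Inverse-Gamma(a, b) is b/(a+1) = 46.03/5.5 ≈ 8.3691.

σ̂²_MAP = 8.3691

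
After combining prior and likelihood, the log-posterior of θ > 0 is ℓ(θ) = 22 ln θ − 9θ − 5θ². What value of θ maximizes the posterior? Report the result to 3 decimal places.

θ̂_MAP = 1.100

ℓ'(θ) = 22/θ − 9 − 10θ. Setting this to zero and multiplying by θ: 10θ² + 9θ − 22 = 0.
θ = (−9 + √(9² + 4·10·22)) / (2·10) = (−9 + √961) / 20 = (−9 + 31)/20 = 11/10.
ℓ''(θ) = −22/θ² − 10 < 0, confirming a maximum.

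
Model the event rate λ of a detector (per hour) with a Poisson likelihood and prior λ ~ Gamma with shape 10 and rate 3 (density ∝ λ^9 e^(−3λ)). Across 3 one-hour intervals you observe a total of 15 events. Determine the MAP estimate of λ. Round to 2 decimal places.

Σxᵢ = 15, n = 3.
Posterior ∝ λ^9e^(−3λ) · λ^15e^(−3λ) = λ^24e^(−6λ), i.e. Gamma(shape=25, rate=6).
The mode of a Gamma(a, b) with a ≥ 1 (shape–rate) is (a−1)/b = 24/6 ≈ 4.00.

λ̂_MAP = 4.00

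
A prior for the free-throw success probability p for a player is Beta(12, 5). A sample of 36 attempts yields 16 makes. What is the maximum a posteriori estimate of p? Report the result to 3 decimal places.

p̂_MAP = 0.529

Prior: Beta(12, 5).
Data: 16 successes in 36 trials. The binomial likelihood contributes p^16(1−p)^20, so the posterior is Beta(12+16, 5+20) = Beta(28, 25).
For Beta(a, b) with a, b > 1 the mode is (a−1)/(a+b−2) = 27/51 ≈ 0.529.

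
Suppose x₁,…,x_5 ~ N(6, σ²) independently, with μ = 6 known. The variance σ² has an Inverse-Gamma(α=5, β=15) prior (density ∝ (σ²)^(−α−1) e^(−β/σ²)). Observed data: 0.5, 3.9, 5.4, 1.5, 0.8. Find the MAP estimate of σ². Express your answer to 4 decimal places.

Sum of squared deviations about the known mean: SS = (0.5−6)² + (3.9−6)² + (5.4−6)² + (1.5−6)² + (0.8−6)² = 82.31.
The Normal likelihood contributes (σ²)^(−n/2) exp(−SS/(2σ²)), so the posterior is Inverse-Gamma(α + n/2, β + SS/2) = Inverse-Gamma(7.5, 56.155).
The mode of Inverse-Gamma(a, b) is b/(a+1) = 56.155/8.5 ≈ 6.6065.

σ̂²_MAP = 6.6065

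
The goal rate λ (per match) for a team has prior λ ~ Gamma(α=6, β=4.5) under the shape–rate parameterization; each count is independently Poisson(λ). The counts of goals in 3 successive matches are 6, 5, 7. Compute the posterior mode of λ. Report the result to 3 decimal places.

λ̂_MAP = 3.067

Σxᵢ = 6+5+7 = 18, with n = 3.
Posterior ∝ λ^5e^(−4.5λ) · λ^18e^(−3λ) = λ^23e^(−7.5λ), i.e. Gamma(shape=24, rate=7.5).
The mode of a Gamma(a, b) with a ≥ 1 (shape–rate) is (a−1)/b = 23/7.5 ≈ 3.067.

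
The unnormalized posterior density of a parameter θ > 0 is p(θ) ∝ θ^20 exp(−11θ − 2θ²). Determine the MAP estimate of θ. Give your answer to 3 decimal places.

ℓ'(θ) = 20/θ − 11 − 4θ. Setting this to zero and multiplying by θ: 4θ² + 11θ − 20 = 0.
θ = (−11 + √(11² + 4·4·20)) / (2·4) = (−11 + √441) / 8 = (−11 + 21)/8 = 5/4.
ℓ''(θ) = −20/θ² − 4 < 0, confirming a maximum.

θ̂_MAP = 1.250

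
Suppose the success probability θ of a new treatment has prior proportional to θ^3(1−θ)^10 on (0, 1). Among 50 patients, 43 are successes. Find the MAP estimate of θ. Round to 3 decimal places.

The prior density ∝ θ^3(1−θ)^10 is the kernel of Beta(4, 11).
Data: 43 successes in 50 trials. The binomial likelihood contributes θ^43(1−θ)^7, so the posterior is Beta(4+43, 11+7) = Beta(47, 18).
For Beta(a, b) with a, b > 1 the mode is (a−1)/(a+b−2) = 46/63 ≈ 0.730.

θ̂_MAP = 0.730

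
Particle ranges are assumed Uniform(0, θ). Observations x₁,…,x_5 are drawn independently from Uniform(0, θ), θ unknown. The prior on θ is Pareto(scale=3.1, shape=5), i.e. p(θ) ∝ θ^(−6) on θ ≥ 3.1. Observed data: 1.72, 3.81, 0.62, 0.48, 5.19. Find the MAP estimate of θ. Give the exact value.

The Uniform(0, θ) likelihood is θ^(−n) for θ ≥ max(xᵢ), zero otherwise. Here max(xᵢ) = 5.19.
Posterior ∝ θ^(−6) · θ^(−5) = θ^(−11) on θ ≥ max(3.1, 5.19) = 5.19.
This density is strictly decreasing in θ, so the posterior mode lies at the lower boundary of the support.

θ̂_MAP = 5.19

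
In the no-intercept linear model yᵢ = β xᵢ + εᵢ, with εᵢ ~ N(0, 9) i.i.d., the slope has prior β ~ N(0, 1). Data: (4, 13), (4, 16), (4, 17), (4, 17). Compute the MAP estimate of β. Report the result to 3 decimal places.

β̂_MAP = 3.452

log p(β | y) = −Σ(yᵢ − βxᵢ)²/(2·9) − β²/(2·1) + const.
Setting the derivative to zero: Σxᵢ(yᵢ − βxᵢ)/9 − β/1 = 0, so β = Σxᵢyᵢ / (Σxᵢ² + σ²/τ²).
Σxᵢyᵢ = 4·13 + 4·16 + 4·17 + 4·17 = 252; Σxᵢ² = 64; σ²/τ² = 9.
β̂_MAP = 252 / (64 + 9) = 252/73 ≈ 3.452.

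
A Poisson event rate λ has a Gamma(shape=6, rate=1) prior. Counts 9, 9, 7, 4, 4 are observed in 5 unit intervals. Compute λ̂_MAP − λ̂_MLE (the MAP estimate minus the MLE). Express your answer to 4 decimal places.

MAP − MLE = -0.2667

Σxᵢ = 33. Posterior is Gamma(39, 6); MAP = (39−1)/6 = 38/6 ≈ 6.33333.
MLE = x̄ = 33/5 ≈ 6.60000.
Difference = 38/6 − 33/5 = -4/15 ≈ -0.2667.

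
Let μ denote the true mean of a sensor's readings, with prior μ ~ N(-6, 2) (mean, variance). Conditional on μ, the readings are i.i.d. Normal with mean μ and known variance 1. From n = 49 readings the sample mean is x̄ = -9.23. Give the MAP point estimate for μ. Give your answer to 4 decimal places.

μ̂_MAP = -9.1974

n = 49, x̄ = -9.23.
For a Normal prior and Normal likelihood with known variance, the posterior is Normal; its mode equals its mean, the precision-weighted average.
Prior precision 1/σ₀² = 1/2 = 0.5; data precision n/σ² = 49/1 = 49.
μ̂ = (0.5·(-6) + 49·(-9.23)) / (0.5 + 49) = (-455.27)/49.5 = -45527/4950 ≈ -9.1974.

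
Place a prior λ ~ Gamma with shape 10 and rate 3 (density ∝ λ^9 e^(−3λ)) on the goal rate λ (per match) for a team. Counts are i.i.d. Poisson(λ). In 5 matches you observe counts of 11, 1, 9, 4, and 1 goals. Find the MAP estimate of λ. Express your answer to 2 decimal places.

λ̂_MAP = 4.38

Σxᵢ = 11+1+9+4+1 = 26, with n = 5.
Posterior ∝ λ^9e^(−3λ) · λ^26e^(−5λ) = λ^35e^(−8λ), i.e. Gamma(shape=36, rate=8).
The mode of a Gamma(a, b) with a ≥ 1 (shape–rate) is (a−1)/b = 35/8 ≈ 4.38.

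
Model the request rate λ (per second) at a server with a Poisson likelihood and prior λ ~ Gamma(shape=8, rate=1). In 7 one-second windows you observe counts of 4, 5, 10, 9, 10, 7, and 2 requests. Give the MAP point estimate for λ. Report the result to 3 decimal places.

Σxᵢ = 4+5+10+9+10+7+2 = 47, with n = 7.
Posterior ∝ λ^7e^(−1λ) · λ^47e^(−7λ) = λ^54e^(−8λ), i.e. Gamma(shape=55, rate=8).
The mode of a Gamma(a, b) with a ≥ 1 (shape–rate) is (a−1)/b = 54/8 ≈ 6.750.

λ̂_MAP = 6.750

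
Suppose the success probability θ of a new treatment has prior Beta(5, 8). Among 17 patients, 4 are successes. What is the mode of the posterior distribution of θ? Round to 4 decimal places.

θ̂_MAP = 0.2857

Prior: Beta(5, 8).
Data: 4 successes in 17 trials. The binomial likelihood contributes θ^4(1−θ)^13, so the posterior is Beta(5+4, 8+13) = Beta(9, 21).
For Beta(a, b) with a, b > 1 the mode is (a−1)/(a+b−2) = 8/28 ≈ 0.2857.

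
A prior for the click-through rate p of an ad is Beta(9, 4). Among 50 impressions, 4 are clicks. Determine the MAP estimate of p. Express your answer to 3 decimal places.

p̂_MAP = 0.197

Prior: Beta(9, 4).
Data: 4 successes in 50 trials. The binomial likelihood contributes p^4(1−p)^46, so the posterior is Beta(9+4, 4+46) = Beta(13, 50).
For Beta(a, b) with a, b > 1 the mode is (a−1)/(a+b−2) = 12/61 ≈ 0.197.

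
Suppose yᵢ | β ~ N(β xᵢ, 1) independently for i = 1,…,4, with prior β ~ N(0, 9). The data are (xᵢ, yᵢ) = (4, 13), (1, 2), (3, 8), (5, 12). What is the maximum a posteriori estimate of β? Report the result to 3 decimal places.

log p(β | y) = −Σ(yᵢ − βxᵢ)²/(2·1) − β²/(2·9) + const.
Setting the derivative to zero: Σxᵢ(yᵢ − βxᵢ)/1 − β/9 = 0, so β = Σxᵢyᵢ / (Σxᵢ² + σ²/τ²).
Σxᵢyᵢ = 4·13 + 1·2 + 3·8 + 5·12 = 138; Σxᵢ² = 51; σ²/τ² = 1/9.
β̂_MAP = 138 / (51 + 1/9) = 138/(460/9) = 27/10 ≈ 2.700.

β̂_MAP = 2.700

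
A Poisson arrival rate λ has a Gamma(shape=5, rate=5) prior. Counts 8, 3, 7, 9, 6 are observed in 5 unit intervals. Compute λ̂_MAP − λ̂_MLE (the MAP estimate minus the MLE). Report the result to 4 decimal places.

Σxᵢ = 33. Posterior is Gamma(38, 10); MAP = (38−1)/10 = 37/10 ≈ 3.70000.
MLE = x̄ = 33/5 ≈ 6.60000.
Difference = 37/10 − 33/5 = -29/10 ≈ -2.9000.

MAP − MLE = -2.9000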